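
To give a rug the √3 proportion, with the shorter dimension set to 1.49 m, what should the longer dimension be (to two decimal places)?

root-3 ≈ 1.73205.
Longer side = 1.49 × 1.73205 ≈ 2.5808 → 2.58 m.

2.58 m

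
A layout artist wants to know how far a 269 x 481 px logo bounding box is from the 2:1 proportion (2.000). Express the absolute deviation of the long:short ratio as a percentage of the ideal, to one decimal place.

Ratio = 481 / 269 ≈ 1.7881.
Ideal 2:1 = 2.0000. |1.7881 − 2.0000| / 2.0000 ≈ 10.59% → 10.6%.

10.6%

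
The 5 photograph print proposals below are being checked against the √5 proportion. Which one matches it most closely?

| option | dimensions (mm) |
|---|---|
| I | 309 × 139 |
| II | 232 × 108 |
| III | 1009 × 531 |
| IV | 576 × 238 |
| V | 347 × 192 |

Target root-5 ≈ 2.236.
I: 2.223 (Δ0.013)  II: 2.148 (Δ0.088)  III: 1.900 (Δ0.336)  IV: 2.420 (Δ0.184)  V: 1.807 (Δ0.429)

I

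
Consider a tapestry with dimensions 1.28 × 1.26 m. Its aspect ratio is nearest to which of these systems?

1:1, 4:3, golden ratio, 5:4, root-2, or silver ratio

1:1

Ratio = 1.28 / 1.26 ≈ 1.016.
Distances: 1:1 1.000 (Δ 0.016); 4:3 1.333 (Δ 0.317); golden ratio 1.618 (Δ 0.602); 5:4 1.250 (Δ 0.234); root-2 1.414 (Δ 0.398); silver ratio 2.414 (Δ 1.398).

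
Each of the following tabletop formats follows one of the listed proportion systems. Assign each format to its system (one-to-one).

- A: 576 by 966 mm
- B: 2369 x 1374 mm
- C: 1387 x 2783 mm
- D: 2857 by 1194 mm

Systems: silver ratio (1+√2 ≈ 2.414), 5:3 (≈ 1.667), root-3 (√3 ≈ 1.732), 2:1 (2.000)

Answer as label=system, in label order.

Ratios: A ≈ 1.677; B ≈ 1.724; C ≈ 2.006; D ≈ 2.393.
Targets: silver ratio ≈ 2.414; 5:3 ≈ 1.667; root-3 ≈ 1.732; 2:1 ≈ 2.000.

A=5:3, B=root-3, C=2:1, D=silver ratio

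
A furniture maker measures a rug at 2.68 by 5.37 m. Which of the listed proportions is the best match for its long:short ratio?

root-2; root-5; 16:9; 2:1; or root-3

2:1

5.37/2.68 ≈ 2.004. Nearest candidates are 2:1 (2.000, off by 0.004) and 16:9 (1.778, off by 0.226).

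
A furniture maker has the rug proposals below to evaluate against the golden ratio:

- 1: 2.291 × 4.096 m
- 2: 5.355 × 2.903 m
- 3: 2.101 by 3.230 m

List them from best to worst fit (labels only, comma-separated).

3, 1, 2

1: 4.096/2.291 ≈ 1.788 → |1.788 − 1.618| = 0.170
2: 5.355/2.903 ≈ 1.845 → |1.845 − 1.618| = 0.227
3: 3.230/2.101 ≈ 1.537 → |1.537 − 1.618| = 0.081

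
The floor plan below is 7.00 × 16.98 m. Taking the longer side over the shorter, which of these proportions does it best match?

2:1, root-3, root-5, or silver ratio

16.98/7.00 ≈ 2.426. Nearest candidates are silver ratio (2.414, off by 0.012) and root-5 (2.236, off by 0.190).

silver ratio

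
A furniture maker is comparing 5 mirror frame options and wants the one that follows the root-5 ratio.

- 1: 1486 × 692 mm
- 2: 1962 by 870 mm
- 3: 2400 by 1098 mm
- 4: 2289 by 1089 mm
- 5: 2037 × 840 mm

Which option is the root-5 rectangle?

2

Target root-5 ≈ 2.236.
1: 2.147 (Δ0.089)  2: 2.255 (Δ0.019)  3: 2.186 (Δ0.050)  4: 2.102 (Δ0.134)  5: 2.425 (Δ0.189)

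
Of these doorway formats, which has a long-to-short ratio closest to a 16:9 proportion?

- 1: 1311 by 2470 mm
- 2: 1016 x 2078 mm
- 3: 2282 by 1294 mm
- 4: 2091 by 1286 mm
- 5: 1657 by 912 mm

3

Ratios (long/short): 1 ≈ 1.884; 2 ≈ 2.045; 3 ≈ 1.764; 4 ≈ 1.626; 5 ≈ 1.817.
16:9 ≈ 1.778; option 3 is nearest (Δ 0.014).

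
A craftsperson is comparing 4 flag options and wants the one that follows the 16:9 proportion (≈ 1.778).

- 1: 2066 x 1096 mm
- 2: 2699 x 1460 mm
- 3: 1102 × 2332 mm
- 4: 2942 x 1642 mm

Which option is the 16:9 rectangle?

Target 16:9 ≈ 1.778.
1: 1.885 (Δ0.107)  2: 1.849 (Δ0.071)  3: 2.116 (Δ0.338)  4: 1.792 (Δ0.014)

4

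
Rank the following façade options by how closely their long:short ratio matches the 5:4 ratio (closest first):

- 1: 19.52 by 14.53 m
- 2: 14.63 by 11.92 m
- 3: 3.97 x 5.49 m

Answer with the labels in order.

1: 19.52/14.53 ≈ 1.343 → |1.343 − 1.250| = 0.093
2: 14.63/11.92 ≈ 1.227 → |1.227 − 1.250| = 0.023
3: 5.49/3.97 ≈ 1.383 → |1.383 − 1.250| = 0.133

2, 1, 3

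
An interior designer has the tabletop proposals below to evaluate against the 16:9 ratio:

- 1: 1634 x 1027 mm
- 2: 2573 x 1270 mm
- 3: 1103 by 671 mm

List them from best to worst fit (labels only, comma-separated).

3, 1, 2

Ratios: 1 = 1634 / 1027 ≈ 1.591; 2 = 2573 / 1270 ≈ 2.026; 3 = 1103 / 671 ≈ 1.644.
|Δ from 1.778|: 1 0.187; 2 0.248; 3 0.134.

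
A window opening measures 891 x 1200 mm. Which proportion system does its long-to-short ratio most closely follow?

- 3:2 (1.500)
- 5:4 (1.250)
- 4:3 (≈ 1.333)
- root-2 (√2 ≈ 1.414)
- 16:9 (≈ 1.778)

4:3

Ratio = 1200 / 891 ≈ 1.347.
Distances: 3:2 1.500 (Δ 0.153); 5:4 1.250 (Δ 0.097); 4:3 1.333 (Δ 0.014); root-2 1.414 (Δ 0.067); 16:9 1.778 (Δ 0.431).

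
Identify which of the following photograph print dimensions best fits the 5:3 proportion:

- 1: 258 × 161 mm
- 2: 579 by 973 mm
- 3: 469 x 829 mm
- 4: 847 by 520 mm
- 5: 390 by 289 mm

2

Ratios (long/short): 1 ≈ 1.602; 2 ≈ 1.680; 3 ≈ 1.768; 4 ≈ 1.629; 5 ≈ 1.349.
5:3 ≈ 1.667; option 2 is nearest (Δ 0.013).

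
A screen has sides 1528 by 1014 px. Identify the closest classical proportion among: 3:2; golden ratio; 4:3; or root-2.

3:2

1528/1014 ≈ 1.507. Nearest candidates are 3:2 (1.500, off by 0.007) and root-2 (1.414, off by 0.093).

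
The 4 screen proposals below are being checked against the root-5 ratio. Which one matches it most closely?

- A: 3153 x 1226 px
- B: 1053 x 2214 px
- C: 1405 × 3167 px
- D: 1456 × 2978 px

Target root-5 ≈ 2.236.
A: 2.572 (Δ0.336)  B: 2.103 (Δ0.133)  C: 2.254 (Δ0.018)  D: 2.045 (Δ0.191)

C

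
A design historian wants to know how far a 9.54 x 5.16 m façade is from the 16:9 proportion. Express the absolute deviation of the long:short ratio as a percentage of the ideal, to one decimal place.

Ratio = 9.54 / 5.16 ≈ 1.8488.
Ideal 16:9 ≈ 1.7778. |1.8488 − 1.7778| / 1.7778 ≈ 3.99% → 4.0%.

4.0%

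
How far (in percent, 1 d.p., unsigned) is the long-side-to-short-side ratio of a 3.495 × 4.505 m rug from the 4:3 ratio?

Ratio = 4.505 / 3.495 ≈ 1.2890.
Ideal 4:3 ≈ 1.3333. |1.2890 − 1.3333| / 1.3333 ≈ 3.32% → 3.3%.

3.3%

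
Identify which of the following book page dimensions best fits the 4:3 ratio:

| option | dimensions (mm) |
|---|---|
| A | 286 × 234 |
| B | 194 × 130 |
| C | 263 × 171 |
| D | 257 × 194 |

Target 4:3 ≈ 1.333.
A: 1.222 (Δ0.111)  B: 1.492 (Δ0.159)  C: 1.538 (Δ0.205)  D: 1.325 (Δ0.008)

D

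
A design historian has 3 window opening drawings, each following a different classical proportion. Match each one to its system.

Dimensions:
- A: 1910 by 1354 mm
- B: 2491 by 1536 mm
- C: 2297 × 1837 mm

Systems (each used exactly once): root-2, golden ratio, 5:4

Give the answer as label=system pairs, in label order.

A = 1910/1354 ≈ 1.411 → root-2 (1.414)
B = 2491/1536 ≈ 1.622 → golden ratio (1.618)
C = 2297/1837 ≈ 1.250 → 5:4 (1.250)

A=root-2, B=golden ratio, C=5:4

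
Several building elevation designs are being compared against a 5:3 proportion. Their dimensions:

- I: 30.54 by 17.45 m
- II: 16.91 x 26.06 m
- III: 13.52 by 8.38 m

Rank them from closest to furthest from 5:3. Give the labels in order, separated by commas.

III, I, II

Ratios: I = 30.54 / 17.45 ≈ 1.750; II = 26.06 / 16.91 ≈ 1.541; III = 13.52 / 8.38 ≈ 1.613.
|Δ from 1.667|: I 0.083; II 0.126; III 0.054.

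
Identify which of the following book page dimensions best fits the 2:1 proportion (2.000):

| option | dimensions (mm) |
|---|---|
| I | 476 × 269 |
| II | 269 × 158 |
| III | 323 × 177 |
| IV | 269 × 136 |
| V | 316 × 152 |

Target 2:1 ≈ 2.000.
I: 1.770 (Δ0.230)  II: 1.703 (Δ0.297)  III: 1.825 (Δ0.175)  IV: 1.978 (Δ0.022)  V: 2.079 (Δ0.079)

IV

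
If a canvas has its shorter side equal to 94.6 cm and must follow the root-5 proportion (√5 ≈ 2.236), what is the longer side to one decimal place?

211.5 cm

root-5 ≈ 2.23607.
Longer side = 94.6 × 2.23607 ≈ 211.532 → 211.5 cm.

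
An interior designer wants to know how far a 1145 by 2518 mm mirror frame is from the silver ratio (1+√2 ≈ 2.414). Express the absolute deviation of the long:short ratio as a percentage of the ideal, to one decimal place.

8.9%

Ratio = 2518 / 1145 ≈ 2.1991.
Ideal silver ratio ≈ 2.4142. |2.1991 − 2.4142| / 2.4142 ≈ 8.91% → 8.9%.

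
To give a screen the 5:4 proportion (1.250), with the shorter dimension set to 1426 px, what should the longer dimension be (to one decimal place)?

5:4 = 1.25000.
Longer side = 1426 × 1.25000 ≈ 1782.500 → 1782.5 px.

1782.5 px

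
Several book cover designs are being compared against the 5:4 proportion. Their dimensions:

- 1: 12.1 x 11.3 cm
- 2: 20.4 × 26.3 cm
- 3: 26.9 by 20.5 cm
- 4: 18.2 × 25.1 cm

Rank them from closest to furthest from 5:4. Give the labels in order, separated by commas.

2, 3, 4, 1

1: 12.1/11.3 ≈ 1.071 → |1.071 − 1.250| = 0.179
2: 26.3/20.4 ≈ 1.289 → |1.289 − 1.250| = 0.039
3: 26.9/20.5 ≈ 1.312 → |1.312 − 1.250| = 0.062
4: 25.1/18.2 ≈ 1.379 → |1.379 − 1.250| = 0.129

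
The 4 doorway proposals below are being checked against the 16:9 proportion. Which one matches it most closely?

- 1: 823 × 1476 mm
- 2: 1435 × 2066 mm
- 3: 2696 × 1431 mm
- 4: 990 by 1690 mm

Target 16:9 ≈ 1.778.
1: 1.793 (Δ0.015)  2: 1.440 (Δ0.338)  3: 1.884 (Δ0.106)  4: 1.707 (Δ0.071)

1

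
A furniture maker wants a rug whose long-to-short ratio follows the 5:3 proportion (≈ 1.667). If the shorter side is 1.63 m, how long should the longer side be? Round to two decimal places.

2.72 m

5:3 ≈ 1.66667.
Longer side = 1.63 × 1.66667 ≈ 2.7167 → 2.72 m.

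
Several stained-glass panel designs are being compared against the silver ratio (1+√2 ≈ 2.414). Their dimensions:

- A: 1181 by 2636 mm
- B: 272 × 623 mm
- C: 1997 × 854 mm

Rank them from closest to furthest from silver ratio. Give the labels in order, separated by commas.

C, B, A

A: 2636/1181 ≈ 2.232 → |2.232 − 2.414| = 0.182
B: 623/272 ≈ 2.290 → |2.290 − 2.414| = 0.124
C: 1997/854 ≈ 2.338 → |2.338 − 2.414| = 0.076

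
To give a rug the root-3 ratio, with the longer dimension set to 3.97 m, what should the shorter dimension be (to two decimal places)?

2.29 m

root-3 ≈ 1.73205.
Shorter side = 3.97 ÷ 1.73205 ≈ 2.2921 → 2.29 m.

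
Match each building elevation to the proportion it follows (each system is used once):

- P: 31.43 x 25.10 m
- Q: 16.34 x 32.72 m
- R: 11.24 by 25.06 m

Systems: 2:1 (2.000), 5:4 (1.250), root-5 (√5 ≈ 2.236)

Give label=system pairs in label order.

P = 31.43/25.10 ≈ 1.252 → 5:4 (1.250)
Q = 32.72/16.34 ≈ 2.002 → 2:1 (2.000)
R = 25.06/11.24 ≈ 2.230 → root-5 (2.236)

P=5:4, Q=2:1, R=root-5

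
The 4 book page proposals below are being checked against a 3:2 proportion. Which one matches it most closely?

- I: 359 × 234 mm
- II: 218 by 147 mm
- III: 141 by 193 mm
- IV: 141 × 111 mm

Ratios (long/short): I ≈ 1.534; II ≈ 1.483; III ≈ 1.369; IV ≈ 1.270.
3:2 ≈ 1.500; option II is nearest (Δ 0.017).

II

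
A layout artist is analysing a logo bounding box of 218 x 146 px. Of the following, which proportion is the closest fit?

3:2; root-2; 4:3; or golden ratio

3:2

218/146 ≈ 1.493. Nearest candidates are 3:2 (1.500, off by 0.007) and root-2 (1.414, off by 0.079).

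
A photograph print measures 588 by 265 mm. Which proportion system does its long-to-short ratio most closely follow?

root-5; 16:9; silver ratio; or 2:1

root-5

588/265 ≈ 2.219. Nearest candidates are root-5 (2.236, off by 0.017) and silver ratio (2.414, off by 0.195).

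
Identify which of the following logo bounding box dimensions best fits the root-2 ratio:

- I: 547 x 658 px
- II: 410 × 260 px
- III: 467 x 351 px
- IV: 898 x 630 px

IV

Ratios (long/short): I ≈ 1.203; II ≈ 1.577; III ≈ 1.330; IV ≈ 1.425.
root-2 ≈ 1.414; option IV is nearest (Δ 0.011).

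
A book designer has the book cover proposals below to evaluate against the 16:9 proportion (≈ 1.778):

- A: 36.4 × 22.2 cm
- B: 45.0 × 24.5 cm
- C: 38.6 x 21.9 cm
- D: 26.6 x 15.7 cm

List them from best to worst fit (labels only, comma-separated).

C, B, D, A

A: 36.4/22.2 ≈ 1.640 → |1.640 − 1.778| = 0.138
B: 45.0/24.5 ≈ 1.837 → |1.837 − 1.778| = 0.059
C: 38.6/21.9 ≈ 1.763 → |1.763 − 1.778| = 0.015
D: 26.6/15.7 ≈ 1.694 → |1.694 − 1.778| = 0.084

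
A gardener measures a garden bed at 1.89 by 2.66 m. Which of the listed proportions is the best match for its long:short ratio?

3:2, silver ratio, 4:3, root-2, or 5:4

root-2

Ratio = 2.66 / 1.89 ≈ 1.407.
Distances: 3:2 1.500 (Δ 0.093); silver ratio 2.414 (Δ 1.007); 4:3 1.333 (Δ 0.074); root-2 1.414 (Δ 0.007); 5:4 1.250 (Δ 0.157).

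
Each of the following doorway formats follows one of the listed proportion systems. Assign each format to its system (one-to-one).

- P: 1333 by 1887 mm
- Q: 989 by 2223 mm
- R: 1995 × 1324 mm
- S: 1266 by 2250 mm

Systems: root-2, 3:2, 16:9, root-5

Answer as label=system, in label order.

P=root-2, Q=root-5, R=3:2, S=16:9

P = 1887/1333 ≈ 1.416 → root-2 (1.414)
Q = 2223/989 ≈ 2.248 → root-5 (2.236)
R = 1995/1324 ≈ 1.507 → 3:2 (1.500)
S = 2250/1266 ≈ 1.777 → 16:9 (1.778)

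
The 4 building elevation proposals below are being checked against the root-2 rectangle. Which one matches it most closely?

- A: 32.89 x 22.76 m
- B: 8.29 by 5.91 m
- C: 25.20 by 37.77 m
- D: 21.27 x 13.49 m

Ratios (long/short): A ≈ 1.445; B ≈ 1.403; C ≈ 1.499; D ≈ 1.577.
root-2 ≈ 1.414; option B is nearest (Δ 0.011).

B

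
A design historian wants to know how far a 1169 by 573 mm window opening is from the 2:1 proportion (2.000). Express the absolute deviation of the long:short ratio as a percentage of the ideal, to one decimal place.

2.0%

Ratio = 1169 / 573 ≈ 2.0401.
Ideal 2:1 = 2.0000. |2.0401 − 2.0000| / 2.0000 ≈ 2.00% → 2.0%.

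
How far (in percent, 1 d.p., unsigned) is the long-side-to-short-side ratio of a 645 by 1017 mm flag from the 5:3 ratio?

Ratio = 1017 / 645 ≈ 1.5767.
Ideal 5:3 ≈ 1.6667. |1.5767 − 1.6667| / 1.6667 ≈ 5.40% → 5.4%.

5.4%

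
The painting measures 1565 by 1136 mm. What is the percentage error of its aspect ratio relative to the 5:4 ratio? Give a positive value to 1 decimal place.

10.2%

Ratio = 1565 / 1136 ≈ 1.3776.
Ideal 5:4 = 1.2500. |1.3776 − 1.2500| / 1.2500 ≈ 10.21% → 10.2%.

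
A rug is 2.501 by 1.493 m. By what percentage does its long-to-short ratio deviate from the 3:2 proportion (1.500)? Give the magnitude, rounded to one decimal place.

Ratio = 2.501 / 1.493 ≈ 1.6752.
Ideal 3:2 = 1.5000. |1.6752 − 1.5000| / 1.5000 ≈ 11.68% → 11.7%.

11.7%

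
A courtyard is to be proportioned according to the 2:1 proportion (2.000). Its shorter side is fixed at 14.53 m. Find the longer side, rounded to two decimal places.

2:1 = 2.00000.
Longer side = 14.53 × 2.00000 ≈ 29.0600 → 29.06 m.

29.06 m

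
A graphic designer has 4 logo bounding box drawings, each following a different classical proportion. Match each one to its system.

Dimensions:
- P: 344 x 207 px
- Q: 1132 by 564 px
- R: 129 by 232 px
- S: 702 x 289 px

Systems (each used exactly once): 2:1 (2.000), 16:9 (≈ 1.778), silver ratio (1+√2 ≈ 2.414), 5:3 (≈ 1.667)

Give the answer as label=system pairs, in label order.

P=5:3, Q=2:1, R=16:9, S=silver ratio

Ratios: P ≈ 1.662; Q ≈ 2.007; R ≈ 1.798; S ≈ 2.429.
Targets: 2:1 ≈ 2.000; 16:9 ≈ 1.778; silver ratio ≈ 2.414; 5:3 ≈ 1.667.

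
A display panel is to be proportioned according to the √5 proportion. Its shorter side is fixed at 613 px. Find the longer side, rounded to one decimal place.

root-5 ≈ 2.23607.
Longer side = 613 × 2.23607 ≈ 1370.711 → 1370.7 px.

1370.7 px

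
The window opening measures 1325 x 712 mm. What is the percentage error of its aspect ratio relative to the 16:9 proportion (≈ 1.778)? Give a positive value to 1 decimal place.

4.7%

Ratio = 1325 / 712 ≈ 1.8610.
Ideal 16:9 ≈ 1.7778. |1.8610 − 1.7778| / 1.7778 ≈ 4.68% → 4.7%.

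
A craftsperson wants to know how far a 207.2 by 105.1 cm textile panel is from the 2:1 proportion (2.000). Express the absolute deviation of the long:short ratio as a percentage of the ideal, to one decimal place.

Ratio = 207.2 / 105.1 ≈ 1.9715.
Ideal 2:1 = 2.0000. |1.9715 − 2.0000| / 2.0000 ≈ 1.42% → 1.4%.

1.4%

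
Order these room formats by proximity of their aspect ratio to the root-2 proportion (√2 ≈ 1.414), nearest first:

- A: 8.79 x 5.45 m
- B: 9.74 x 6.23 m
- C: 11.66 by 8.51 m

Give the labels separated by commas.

A: 8.79/5.45 ≈ 1.613 → |1.613 − 1.414| = 0.199
B: 9.74/6.23 ≈ 1.563 → |1.563 − 1.414| = 0.149
C: 11.66/8.51 ≈ 1.370 → |1.370 − 1.414| = 0.044

C, B, A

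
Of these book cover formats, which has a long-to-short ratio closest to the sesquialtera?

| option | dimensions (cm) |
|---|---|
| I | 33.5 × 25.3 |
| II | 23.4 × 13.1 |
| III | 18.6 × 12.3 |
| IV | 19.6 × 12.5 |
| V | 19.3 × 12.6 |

III

Ratios (long/short): I ≈ 1.324; II ≈ 1.786; III ≈ 1.512; IV ≈ 1.568; V ≈ 1.532.
3:2 ≈ 1.500; option III is nearest (Δ 0.012).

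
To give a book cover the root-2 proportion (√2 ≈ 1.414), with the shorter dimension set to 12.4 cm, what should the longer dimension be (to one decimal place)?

root-2 ≈ 1.41421.
Longer side = 12.4 × 1.41421 ≈ 17.536 → 17.5 cm.

17.5 cm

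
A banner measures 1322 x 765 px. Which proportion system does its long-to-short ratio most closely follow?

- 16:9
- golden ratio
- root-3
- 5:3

1322/765 ≈ 1.728. Nearest candidates are root-3 (1.732, off by 0.004) and 16:9 (1.778, off by 0.050).

root-3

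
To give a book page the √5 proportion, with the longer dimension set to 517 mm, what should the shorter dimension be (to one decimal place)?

root-5 ≈ 2.23607.
Shorter side = 517 ÷ 2.23607 ≈ 231.209 → 231.2 mm.

231.2 mm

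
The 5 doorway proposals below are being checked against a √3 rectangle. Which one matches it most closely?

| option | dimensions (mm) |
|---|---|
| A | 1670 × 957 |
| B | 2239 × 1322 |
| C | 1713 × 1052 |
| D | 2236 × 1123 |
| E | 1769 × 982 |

A

Target root-3 ≈ 1.732.
A: 1.745 (Δ0.013)  B: 1.694 (Δ0.038)  C: 1.628 (Δ0.104)  D: 1.991 (Δ0.259)  E: 1.801 (Δ0.069)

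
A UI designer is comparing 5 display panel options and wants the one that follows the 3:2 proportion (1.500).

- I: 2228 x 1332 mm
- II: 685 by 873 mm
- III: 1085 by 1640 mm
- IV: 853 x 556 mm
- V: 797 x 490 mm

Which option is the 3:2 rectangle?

III

Target 3:2 ≈ 1.500.
I: 1.673 (Δ0.173)  II: 1.274 (Δ0.226)  III: 1.512 (Δ0.012)  IV: 1.534 (Δ0.034)  V: 1.627 (Δ0.127)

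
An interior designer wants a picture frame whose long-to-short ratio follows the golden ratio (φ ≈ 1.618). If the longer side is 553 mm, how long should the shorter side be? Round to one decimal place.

golden ratio ≈ 1.61803.
Shorter side = 553 ÷ 1.61803 ≈ 341.774 → 341.8 mm.

341.8 mm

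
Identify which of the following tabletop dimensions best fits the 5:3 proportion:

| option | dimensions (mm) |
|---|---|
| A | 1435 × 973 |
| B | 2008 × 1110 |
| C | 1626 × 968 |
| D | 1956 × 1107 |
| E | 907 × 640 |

Ratios (long/short): A ≈ 1.475; B ≈ 1.809; C ≈ 1.680; D ≈ 1.767; E ≈ 1.417.
5:3 ≈ 1.667; option C is nearest (Δ 0.013).

C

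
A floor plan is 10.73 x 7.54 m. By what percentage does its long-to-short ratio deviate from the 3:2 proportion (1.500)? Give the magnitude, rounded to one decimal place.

Ratio = 10.73 / 7.54 ≈ 1.4231.
Ideal 3:2 = 1.5000. |1.4231 − 1.5000| / 1.5000 ≈ 5.13% → 5.1%.

5.1%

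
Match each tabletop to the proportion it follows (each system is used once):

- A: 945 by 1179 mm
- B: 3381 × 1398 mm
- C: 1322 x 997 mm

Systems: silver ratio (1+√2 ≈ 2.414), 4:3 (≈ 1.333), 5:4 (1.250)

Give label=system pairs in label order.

Ratios: A ≈ 1.248; B ≈ 2.418; C ≈ 1.326.
Targets: silver ratio ≈ 2.414; 4:3 ≈ 1.333; 5:4 ≈ 1.250.

A=5:4, B=silver ratio, C=4:3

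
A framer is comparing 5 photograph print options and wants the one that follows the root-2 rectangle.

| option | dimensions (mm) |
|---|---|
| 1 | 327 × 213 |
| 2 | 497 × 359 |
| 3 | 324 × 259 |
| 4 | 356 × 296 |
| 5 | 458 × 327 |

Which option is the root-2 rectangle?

Ratios (long/short): 1 ≈ 1.535; 2 ≈ 1.384; 3 ≈ 1.251; 4 ≈ 1.203; 5 ≈ 1.401.
root-2 ≈ 1.414; option 5 is nearest (Δ 0.013).

5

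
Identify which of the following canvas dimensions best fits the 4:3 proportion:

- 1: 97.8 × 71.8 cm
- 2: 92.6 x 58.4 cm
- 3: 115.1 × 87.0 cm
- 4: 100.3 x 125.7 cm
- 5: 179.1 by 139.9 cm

3

Ratios (long/short): 1 ≈ 1.362; 2 ≈ 1.586; 3 ≈ 1.323; 4 ≈ 1.253; 5 ≈ 1.280.
4:3 ≈ 1.333; option 3 is nearest (Δ 0.010).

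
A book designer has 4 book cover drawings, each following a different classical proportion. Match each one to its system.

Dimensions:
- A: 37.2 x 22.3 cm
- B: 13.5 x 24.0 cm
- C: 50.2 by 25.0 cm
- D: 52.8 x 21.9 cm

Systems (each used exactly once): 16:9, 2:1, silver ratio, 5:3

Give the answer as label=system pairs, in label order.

Ratios: A ≈ 1.668; B ≈ 1.778; C ≈ 2.008; D ≈ 2.411.
Targets: 16:9 ≈ 1.778; 2:1 ≈ 2.000; silver ratio ≈ 2.414; 5:3 ≈ 1.667.

A=5:3, B=16:9, C=2:1, D=silver ratio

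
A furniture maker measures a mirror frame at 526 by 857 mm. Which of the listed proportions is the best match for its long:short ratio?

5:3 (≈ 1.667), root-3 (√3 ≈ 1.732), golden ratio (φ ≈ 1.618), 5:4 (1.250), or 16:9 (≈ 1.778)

golden ratio

Ratio = 857 / 526 ≈ 1.629.
Distances: 5:3 1.667 (Δ 0.038); root-3 1.732 (Δ 0.103); golden ratio 1.618 (Δ 0.011); 5:4 1.250 (Δ 0.379); 16:9 1.778 (Δ 0.149).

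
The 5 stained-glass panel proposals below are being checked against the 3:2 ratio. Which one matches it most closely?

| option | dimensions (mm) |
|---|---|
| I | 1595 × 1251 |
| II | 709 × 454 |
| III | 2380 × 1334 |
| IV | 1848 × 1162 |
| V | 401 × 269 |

V

Ratios (long/short): I ≈ 1.275; II ≈ 1.562; III ≈ 1.784; IV ≈ 1.590; V ≈ 1.491.
3:2 ≈ 1.500; option V is nearest (Δ 0.009).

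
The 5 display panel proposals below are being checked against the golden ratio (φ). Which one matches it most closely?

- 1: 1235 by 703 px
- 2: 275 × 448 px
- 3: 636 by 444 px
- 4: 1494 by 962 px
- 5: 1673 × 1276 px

Target golden ratio ≈ 1.618.
1: 1.757 (Δ0.139)  2: 1.629 (Δ0.011)  3: 1.432 (Δ0.186)  4: 1.553 (Δ0.065)  5: 1.311 (Δ0.307)

2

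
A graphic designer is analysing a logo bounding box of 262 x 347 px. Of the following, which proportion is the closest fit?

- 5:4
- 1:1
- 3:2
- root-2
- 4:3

4:3

347/262 ≈ 1.324. Nearest candidates are 4:3 (1.333, off by 0.009) and 5:4 (1.250, off by 0.074).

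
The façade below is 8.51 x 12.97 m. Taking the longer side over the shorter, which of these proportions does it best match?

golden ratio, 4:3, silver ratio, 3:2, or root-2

3:2

Ratio = 12.97 / 8.51 ≈ 1.524.
Distances: golden ratio 1.618 (Δ 0.094); 4:3 1.333 (Δ 0.191); silver ratio 2.414 (Δ 0.890); 3:2 1.500 (Δ 0.024); root-2 1.414 (Δ 0.110).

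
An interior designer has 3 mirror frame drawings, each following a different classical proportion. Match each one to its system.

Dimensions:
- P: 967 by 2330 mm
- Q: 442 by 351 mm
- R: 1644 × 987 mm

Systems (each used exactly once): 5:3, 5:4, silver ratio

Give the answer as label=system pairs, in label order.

P=silver ratio, Q=5:4, R=5:3

P = 2330/967 ≈ 2.410 → silver ratio (2.414)
Q = 442/351 ≈ 1.259 → 5:4 (1.250)
R = 1644/987 ≈ 1.666 → 5:3 (1.667)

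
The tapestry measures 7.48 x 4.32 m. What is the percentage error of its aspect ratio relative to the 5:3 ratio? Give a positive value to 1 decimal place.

Ratio = 7.48 / 4.32 ≈ 1.7315.
Ideal 5:3 ≈ 1.6667. |1.7315 − 1.6667| / 1.6667 ≈ 3.89% → 3.9%.

3.9%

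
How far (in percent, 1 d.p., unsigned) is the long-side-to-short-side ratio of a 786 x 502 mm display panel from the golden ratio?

Ratio = 786 / 502 ≈ 1.5657.
Ideal golden ratio ≈ 1.6180. |1.5657 − 1.6180| / 1.6180 ≈ 3.23% → 3.2%.

3.2%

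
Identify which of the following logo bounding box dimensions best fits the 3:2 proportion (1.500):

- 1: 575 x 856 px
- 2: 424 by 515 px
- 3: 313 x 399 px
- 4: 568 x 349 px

Ratios (long/short): 1 ≈ 1.489; 2 ≈ 1.215; 3 ≈ 1.275; 4 ≈ 1.628.
3:2 ≈ 1.500; option 1 is nearest (Δ 0.011).

1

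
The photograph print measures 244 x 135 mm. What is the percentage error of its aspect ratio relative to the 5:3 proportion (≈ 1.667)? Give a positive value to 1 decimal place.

Ratio = 244 / 135 ≈ 1.8074.
Ideal 5:3 ≈ 1.6667. |1.8074 − 1.6667| / 1.6667 ≈ 8.44% → 8.4%.

8.4%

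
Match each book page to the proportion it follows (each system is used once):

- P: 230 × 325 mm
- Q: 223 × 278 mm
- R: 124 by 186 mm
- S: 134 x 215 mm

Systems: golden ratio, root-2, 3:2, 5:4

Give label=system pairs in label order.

P=root-2, Q=5:4, R=3:2, S=golden ratio

P = 325/230 ≈ 1.413 → root-2 (1.414)
Q = 278/223 ≈ 1.247 → 5:4 (1.250)
R = 186/124 ≈ 1.500 → 3:2 (1.500)
S = 215/134 ≈ 1.604 → golden ratio (1.618)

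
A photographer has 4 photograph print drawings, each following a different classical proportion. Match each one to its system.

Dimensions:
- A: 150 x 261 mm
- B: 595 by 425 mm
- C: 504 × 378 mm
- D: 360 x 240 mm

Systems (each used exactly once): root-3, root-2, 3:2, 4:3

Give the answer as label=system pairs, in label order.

Ratios: A ≈ 1.740; B ≈ 1.400; C ≈ 1.333; D ≈ 1.500.
Targets: root-3 ≈ 1.732; root-2 ≈ 1.414; 3:2 ≈ 1.500; 4:3 ≈ 1.333.

A=root-3, B=root-2, C=4:3, D=3:2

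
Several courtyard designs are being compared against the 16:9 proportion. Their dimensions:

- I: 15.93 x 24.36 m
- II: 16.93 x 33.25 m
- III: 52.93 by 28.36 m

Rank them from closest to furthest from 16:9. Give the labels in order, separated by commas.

I: 24.36/15.93 ≈ 1.529 → |1.529 − 1.778| = 0.249
II: 33.25/16.93 ≈ 1.964 → |1.964 − 1.778| = 0.186
III: 52.93/28.36 ≈ 1.866 → |1.866 − 1.778| = 0.088

III, II, I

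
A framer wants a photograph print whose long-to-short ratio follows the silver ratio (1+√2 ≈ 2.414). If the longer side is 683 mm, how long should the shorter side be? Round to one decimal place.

282.9 mm

silver ratio ≈ 2.41421.
Shorter side = 683 ÷ 2.41421 ≈ 282.908 → 282.9 mm.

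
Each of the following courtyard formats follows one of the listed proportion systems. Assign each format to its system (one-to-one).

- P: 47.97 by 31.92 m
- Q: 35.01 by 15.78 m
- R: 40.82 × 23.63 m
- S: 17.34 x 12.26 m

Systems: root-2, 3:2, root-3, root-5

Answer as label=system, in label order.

P=3:2, Q=root-5, R=root-3, S=root-2

Ratios: P ≈ 1.503; Q ≈ 2.219; R ≈ 1.727; S ≈ 1.414.
Targets: root-2 ≈ 1.414; 3:2 ≈ 1.500; root-3 ≈ 1.732; root-5 ≈ 2.236.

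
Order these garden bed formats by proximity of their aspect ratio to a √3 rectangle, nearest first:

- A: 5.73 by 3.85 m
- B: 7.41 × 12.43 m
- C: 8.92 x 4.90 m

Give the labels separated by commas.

B, C, A

Ratios: A = 5.73 / 3.85 ≈ 1.488; B = 12.43 / 7.41 ≈ 1.677; C = 8.92 / 4.90 ≈ 1.820.
|Δ from 1.732|: A 0.244; B 0.055; C 0.088.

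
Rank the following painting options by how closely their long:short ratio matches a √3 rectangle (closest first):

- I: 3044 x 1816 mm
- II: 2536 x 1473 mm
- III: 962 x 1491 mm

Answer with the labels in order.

Ratios: I = 3044 / 1816 ≈ 1.676; II = 2536 / 1473 ≈ 1.722; III = 1491 / 962 ≈ 1.550.
|Δ from 1.732|: I 0.056; II 0.010; III 0.182.

II, I, III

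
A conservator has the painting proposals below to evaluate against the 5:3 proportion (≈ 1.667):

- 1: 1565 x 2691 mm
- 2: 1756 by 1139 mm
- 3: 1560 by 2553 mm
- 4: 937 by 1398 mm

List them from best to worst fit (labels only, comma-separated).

Ratios: 1 = 2691 / 1565 ≈ 1.719; 2 = 1756 / 1139 ≈ 1.542; 3 = 2553 / 1560 ≈ 1.637; 4 = 1398 / 937 ≈ 1.492.
|Δ from 1.667|: 1 0.052; 2 0.125; 3 0.030; 4 0.175.

3, 1, 2, 4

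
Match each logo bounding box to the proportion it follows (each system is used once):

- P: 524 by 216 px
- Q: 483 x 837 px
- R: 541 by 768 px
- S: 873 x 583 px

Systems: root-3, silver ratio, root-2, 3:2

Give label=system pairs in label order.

P=silver ratio, Q=root-3, R=root-2, S=3:2

Ratios: P ≈ 2.426; Q ≈ 1.733; R ≈ 1.420; S ≈ 1.497.
Targets: root-3 ≈ 1.732; silver ratio ≈ 2.414; root-2 ≈ 1.414; 3:2 ≈ 1.500.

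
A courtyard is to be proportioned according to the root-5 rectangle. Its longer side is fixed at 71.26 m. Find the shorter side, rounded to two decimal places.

31.87 m

root-5 ≈ 2.23607.
Shorter side = 71.26 ÷ 2.23607 ≈ 31.8684 → 31.87 m.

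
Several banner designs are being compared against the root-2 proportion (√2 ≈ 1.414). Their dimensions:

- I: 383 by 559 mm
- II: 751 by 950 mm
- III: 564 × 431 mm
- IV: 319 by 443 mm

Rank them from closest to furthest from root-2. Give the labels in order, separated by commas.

IV, I, III, II

I: 559/383 ≈ 1.460 → |1.460 − 1.414| = 0.046
II: 950/751 ≈ 1.265 → |1.265 − 1.414| = 0.149
III: 564/431 ≈ 1.309 → |1.309 − 1.414| = 0.105
IV: 443/319 ≈ 1.389 → |1.389 − 1.414| = 0.025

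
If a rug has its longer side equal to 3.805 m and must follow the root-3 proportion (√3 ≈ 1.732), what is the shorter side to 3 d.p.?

2.197 m

root-3 ≈ 1.73205.
Shorter side = 3.805 ÷ 1.73205 ≈ 2.19682 → 2.197 m.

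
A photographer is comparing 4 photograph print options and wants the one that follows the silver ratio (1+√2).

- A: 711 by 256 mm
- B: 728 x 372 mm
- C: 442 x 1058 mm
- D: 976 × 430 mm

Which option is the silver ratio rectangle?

C

Ratios (long/short): A ≈ 2.777; B ≈ 1.957; C ≈ 2.394; D ≈ 2.270.
silver ratio ≈ 2.414; option C is nearest (Δ 0.020).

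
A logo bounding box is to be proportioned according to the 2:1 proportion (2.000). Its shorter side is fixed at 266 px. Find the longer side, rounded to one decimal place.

2:1 = 2.00000.
Longer side = 266 × 2.00000 ≈ 532.000 → 532.0 px.

532.0 px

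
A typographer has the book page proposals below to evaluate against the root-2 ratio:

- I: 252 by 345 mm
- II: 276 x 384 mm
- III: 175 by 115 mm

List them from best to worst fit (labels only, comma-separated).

I: 345/252 ≈ 1.369 → |1.369 − 1.414| = 0.045
II: 384/276 ≈ 1.391 → |1.391 − 1.414| = 0.023
III: 175/115 ≈ 1.522 → |1.522 − 1.414| = 0.108

II, I, III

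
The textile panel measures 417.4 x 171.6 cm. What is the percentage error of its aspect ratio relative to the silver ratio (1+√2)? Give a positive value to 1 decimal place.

Ratio = 417.4 / 171.6 ≈ 2.4324.
Ideal silver ratio ≈ 2.4142. |2.4324 − 2.4142| / 2.4142 ≈ 0.75% → 0.8%.

0.8%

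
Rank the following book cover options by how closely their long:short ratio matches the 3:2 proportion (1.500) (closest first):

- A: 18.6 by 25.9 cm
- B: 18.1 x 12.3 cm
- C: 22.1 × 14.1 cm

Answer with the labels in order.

B, C, A

A: 25.9/18.6 ≈ 1.392 → |1.392 − 1.500| = 0.108
B: 18.1/12.3 ≈ 1.472 → |1.472 − 1.500| = 0.028
C: 22.1/14.1 ≈ 1.567 → |1.567 − 1.500| = 0.067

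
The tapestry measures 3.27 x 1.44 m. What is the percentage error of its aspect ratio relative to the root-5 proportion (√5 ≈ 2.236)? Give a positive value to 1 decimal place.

1.6%

Ratio = 3.27 / 1.44 ≈ 2.2708.
Ideal root-5 ≈ 2.2361. |2.2708 − 2.2361| / 2.2361 ≈ 1.55% → 1.6%.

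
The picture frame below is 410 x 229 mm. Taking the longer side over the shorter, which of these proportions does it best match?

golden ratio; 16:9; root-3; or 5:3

Ratio = 410 / 229 ≈ 1.790.
Distances: golden ratio 1.618 (Δ 0.172); 16:9 1.778 (Δ 0.012); root-3 1.732 (Δ 0.058); 5:3 1.667 (Δ 0.123).

16:9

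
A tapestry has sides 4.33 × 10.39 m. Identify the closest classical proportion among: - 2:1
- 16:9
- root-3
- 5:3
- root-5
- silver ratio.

silver ratio

Ratio = 10.39 / 4.33 ≈ 2.400.
Distances: 2:1 2.000 (Δ 0.400); 16:9 1.778 (Δ 0.622); root-3 1.732 (Δ 0.668); 5:3 1.667 (Δ 0.733); root-5 2.236 (Δ 0.164); silver ratio 2.414 (Δ 0.014).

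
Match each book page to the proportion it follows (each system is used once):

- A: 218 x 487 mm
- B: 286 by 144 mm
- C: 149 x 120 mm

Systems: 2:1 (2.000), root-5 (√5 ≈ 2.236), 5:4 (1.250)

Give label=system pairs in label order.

Ratios: A ≈ 2.234; B ≈ 1.986; C ≈ 1.242.
Targets: 2:1 ≈ 2.000; root-5 ≈ 2.236; 5:4 ≈ 1.250.

A=root-5, B=2:1, C=5:4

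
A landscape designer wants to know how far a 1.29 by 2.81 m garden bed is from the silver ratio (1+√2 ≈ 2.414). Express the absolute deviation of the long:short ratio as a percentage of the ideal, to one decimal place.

9.8%

Ratio = 2.81 / 1.29 ≈ 2.1783.
Ideal silver ratio ≈ 2.4142. |2.1783 − 2.4142| / 2.4142 ≈ 9.77% → 9.8%.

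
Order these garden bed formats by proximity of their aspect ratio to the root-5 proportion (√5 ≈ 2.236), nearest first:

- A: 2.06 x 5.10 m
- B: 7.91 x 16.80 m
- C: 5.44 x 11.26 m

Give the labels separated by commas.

A: 5.10/2.06 ≈ 2.476 → |2.476 − 2.236| = 0.240
B: 16.80/7.91 ≈ 2.124 → |2.124 − 2.236| = 0.112
C: 11.26/5.44 ≈ 2.070 → |2.070 − 2.236| = 0.166

B, C, A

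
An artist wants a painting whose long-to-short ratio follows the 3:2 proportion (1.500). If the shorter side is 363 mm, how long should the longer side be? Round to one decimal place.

544.5 mm

3:2 = 1.50000.
Longer side = 363 × 1.50000 ≈ 544.500 → 544.5 mm.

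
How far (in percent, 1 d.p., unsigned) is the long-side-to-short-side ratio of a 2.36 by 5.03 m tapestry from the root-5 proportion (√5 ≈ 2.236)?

4.7%

Ratio = 5.03 / 2.36 ≈ 2.1314.
Ideal root-5 ≈ 2.2361. |2.1314 − 2.2361| / 2.2361 ≈ 4.68% → 4.7%.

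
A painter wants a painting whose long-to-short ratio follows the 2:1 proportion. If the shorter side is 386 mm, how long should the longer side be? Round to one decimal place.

772.0 mm

2:1 = 2.00000.
Longer side = 386 × 2.00000 ≈ 772.000 → 772.0 mm.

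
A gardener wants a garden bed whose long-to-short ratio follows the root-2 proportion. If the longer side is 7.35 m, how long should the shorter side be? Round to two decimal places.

5.20 m

root-2 ≈ 1.41421.
Shorter side = 7.35 ÷ 1.41421 ≈ 5.1972 → 5.20 m.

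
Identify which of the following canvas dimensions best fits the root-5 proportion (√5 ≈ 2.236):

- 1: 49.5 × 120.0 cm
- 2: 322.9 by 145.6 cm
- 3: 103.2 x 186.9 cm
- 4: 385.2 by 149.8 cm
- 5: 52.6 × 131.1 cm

2

Target root-5 ≈ 2.236.
1: 2.424 (Δ0.188)  2: 2.218 (Δ0.018)  3: 1.811 (Δ0.425)  4: 2.571 (Δ0.335)  5: 2.492 (Δ0.256)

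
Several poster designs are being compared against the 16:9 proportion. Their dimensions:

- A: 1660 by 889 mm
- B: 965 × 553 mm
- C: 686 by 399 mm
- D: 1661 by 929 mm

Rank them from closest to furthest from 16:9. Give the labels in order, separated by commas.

Ratios: A = 1660 / 889 ≈ 1.867; B = 965 / 553 ≈ 1.745; C = 686 / 399 ≈ 1.719; D = 1661 / 929 ≈ 1.788.
|Δ from 1.778|: A 0.089; B 0.033; C 0.059; D 0.010.

D, B, C, A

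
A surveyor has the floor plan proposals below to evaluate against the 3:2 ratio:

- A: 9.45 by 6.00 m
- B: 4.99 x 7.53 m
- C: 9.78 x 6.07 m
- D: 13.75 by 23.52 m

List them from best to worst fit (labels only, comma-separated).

A: 9.45/6.00 ≈ 1.575 → |1.575 − 1.500| = 0.075
B: 7.53/4.99 ≈ 1.509 → |1.509 − 1.500| = 0.009
C: 9.78/6.07 ≈ 1.611 → |1.611 − 1.500| = 0.111
D: 23.52/13.75 ≈ 1.711 → |1.711 − 1.500| = 0.211

B, A, C, D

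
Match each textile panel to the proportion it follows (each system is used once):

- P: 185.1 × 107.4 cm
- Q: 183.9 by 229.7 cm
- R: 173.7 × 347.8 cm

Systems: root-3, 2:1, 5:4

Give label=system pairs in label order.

P = 185.1/107.4 ≈ 1.723 → root-3 (1.732)
Q = 229.7/183.9 ≈ 1.249 → 5:4 (1.250)
R = 347.8/173.7 ≈ 2.002 → 2:1 (2.000)

P=root-3, Q=5:4, R=2:1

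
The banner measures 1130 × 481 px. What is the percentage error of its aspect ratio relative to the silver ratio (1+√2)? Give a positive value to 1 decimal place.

Ratio = 1130 / 481 ≈ 2.3493.
Ideal silver ratio ≈ 2.4142. |2.3493 − 2.4142| / 2.4142 ≈ 2.69% → 2.7%.

2.7%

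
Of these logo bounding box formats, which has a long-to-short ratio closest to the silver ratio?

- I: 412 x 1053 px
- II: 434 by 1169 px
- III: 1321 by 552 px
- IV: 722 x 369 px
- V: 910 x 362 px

Ratios (long/short): I ≈ 2.556; II ≈ 2.694; III ≈ 2.393; IV ≈ 1.957; V ≈ 2.514.
silver ratio ≈ 2.414; option III is nearest (Δ 0.021).

III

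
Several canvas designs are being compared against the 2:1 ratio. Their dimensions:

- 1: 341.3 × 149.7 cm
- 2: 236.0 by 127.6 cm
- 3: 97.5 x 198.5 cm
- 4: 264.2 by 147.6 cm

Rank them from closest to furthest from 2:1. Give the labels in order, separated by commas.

1: 341.3/149.7 ≈ 2.280 → |2.280 − 2.000| = 0.280
2: 236.0/127.6 ≈ 1.850 → |1.850 − 2.000| = 0.150
3: 198.5/97.5 ≈ 2.036 → |2.036 − 2.000| = 0.036
4: 264.2/147.6 ≈ 1.790 → |1.790 − 2.000| = 0.210

3, 2, 4, 1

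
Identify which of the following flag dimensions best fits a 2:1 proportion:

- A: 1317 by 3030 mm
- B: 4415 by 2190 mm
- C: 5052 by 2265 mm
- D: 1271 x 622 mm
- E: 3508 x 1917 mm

Ratios (long/short): A ≈ 2.301; B ≈ 2.016; C ≈ 2.230; D ≈ 2.043; E ≈ 1.830.
2:1 ≈ 2.000; option B is nearest (Δ 0.016).

B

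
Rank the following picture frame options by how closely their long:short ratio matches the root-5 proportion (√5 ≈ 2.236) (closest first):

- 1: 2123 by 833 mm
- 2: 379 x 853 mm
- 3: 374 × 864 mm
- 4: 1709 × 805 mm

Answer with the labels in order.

2, 3, 4, 1

1: 2123/833 ≈ 2.549 → |2.549 − 2.236| = 0.313
2: 853/379 ≈ 2.251 → |2.251 − 2.236| = 0.015
3: 864/374 ≈ 2.310 → |2.310 − 2.236| = 0.074
4: 1709/805 ≈ 2.123 → |2.123 − 2.236| = 0.113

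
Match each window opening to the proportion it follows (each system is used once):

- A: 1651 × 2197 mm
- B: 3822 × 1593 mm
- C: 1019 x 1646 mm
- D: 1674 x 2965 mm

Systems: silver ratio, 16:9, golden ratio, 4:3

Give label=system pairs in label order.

A=4:3, B=silver ratio, C=golden ratio, D=16:9

A = 2197/1651 ≈ 1.331 → 4:3 (1.333)
B = 3822/1593 ≈ 2.399 → silver ratio (2.414)
C = 1646/1019 ≈ 1.615 → golden ratio (1.618)
D = 2965/1674 ≈ 1.771 → 16:9 (1.778)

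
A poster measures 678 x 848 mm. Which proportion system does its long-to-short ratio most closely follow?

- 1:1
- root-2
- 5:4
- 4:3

5:4

Ratio = 848 / 678 ≈ 1.251.
Distances: 1:1 1.000 (Δ 0.251); root-2 1.414 (Δ 0.163); 5:4 1.250 (Δ 0.001); 4:3 1.333 (Δ 0.082).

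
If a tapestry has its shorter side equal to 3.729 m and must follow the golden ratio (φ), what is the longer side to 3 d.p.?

6.034 m

golden ratio ≈ 1.61803.
Longer side = 3.729 × 1.61803 ≈ 6.03363 → 6.034 m.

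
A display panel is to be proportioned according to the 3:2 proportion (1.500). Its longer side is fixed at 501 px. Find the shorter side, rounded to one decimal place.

3:2 = 1.50000.
Shorter side = 501 ÷ 1.50000 ≈ 334.000 → 334.0 px.

334.0 px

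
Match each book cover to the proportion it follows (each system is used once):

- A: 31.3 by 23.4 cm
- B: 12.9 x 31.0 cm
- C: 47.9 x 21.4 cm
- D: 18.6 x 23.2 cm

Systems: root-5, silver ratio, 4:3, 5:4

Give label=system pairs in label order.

Ratios: A ≈ 1.338; B ≈ 2.403; C ≈ 2.238; D ≈ 1.247.
Targets: root-5 ≈ 2.236; silver ratio ≈ 2.414; 4:3 ≈ 1.333; 5:4 ≈ 1.250.

A=4:3, B=silver ratio, C=root-5, D=5:4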